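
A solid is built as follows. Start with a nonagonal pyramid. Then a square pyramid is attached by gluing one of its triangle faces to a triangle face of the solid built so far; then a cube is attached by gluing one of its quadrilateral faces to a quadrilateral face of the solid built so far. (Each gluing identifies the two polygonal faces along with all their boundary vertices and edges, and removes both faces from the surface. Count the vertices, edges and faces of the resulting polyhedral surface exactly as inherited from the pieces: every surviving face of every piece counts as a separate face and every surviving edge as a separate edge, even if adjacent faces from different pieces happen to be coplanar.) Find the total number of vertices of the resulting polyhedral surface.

A nonagonal pyramid: V=10, E=18, F=10.
Attach a square pyramid (V=5, E=8, F=5) along a 3-gon: merge 3 vertices and 3 edges, delete both glued faces → V=12, E=23, F=13.
Attach a cube (V=8, E=12, F=6) along a 4-gon: merge 4 vertices and 4 edges, delete both glued faces → V=16, E=31, F=17.
Check: V − E + F = 16 − 31 + 17 = 2.

16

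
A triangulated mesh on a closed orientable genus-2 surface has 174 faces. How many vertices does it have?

χ = 2 − 2·2 = -2, and every face is a triangle so 3F = 2E.
E = 3·174/2 = 261. Then V = -2 + E − F = -2 + 261 − 174 = 85.

85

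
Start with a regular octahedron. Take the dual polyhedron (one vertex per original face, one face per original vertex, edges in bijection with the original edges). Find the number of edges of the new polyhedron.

12

The base solid has V = 6, E = 12, F = 8.
The dual swaps V and F and preserves E: V′ = F = 8, E′ = E = 12, F′ = V = 6.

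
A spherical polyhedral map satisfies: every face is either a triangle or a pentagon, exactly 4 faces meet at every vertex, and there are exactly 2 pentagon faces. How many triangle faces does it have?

10

Let x be the number of triangles; then F = 2 + x.
Edge–face incidences: 2E = 5·2 + 3·x = 10 + 3x.
Every vertex has degree 4, so 4V = 2E.
Euler: V − E + F = 2 ⇒ (2E)/4 − E + (2 + x) = 2.
Multiply by 8: 2·(2E) − 4·(2E) + 8·(2 + x) = 16, i.e. 16 + 8x − 2·(10 + 3x) = 16.
Collecting terms: 2x − 4 = 16, so 2x = 20, so x = 10.
Then 2E = 10 + 3·10 = 40, so E = 20, V = 2E/4 = 10, F = 2 + 10 = 12.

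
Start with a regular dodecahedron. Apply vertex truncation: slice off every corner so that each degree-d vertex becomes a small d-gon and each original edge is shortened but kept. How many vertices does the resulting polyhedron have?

60

The base solid has V = 20, E = 30, F = 12.
Truncation replaces each original edge-end by a new vertex, so V′ = 2E = 60.
Each original edge survives, and each old vertex of degree d contributes d new edges; summing degrees gives Σd = 2E, so E′ = E + 2E = 3E = 90.
Each original face survives and each original vertex becomes one new face: F′ = F + V = 32.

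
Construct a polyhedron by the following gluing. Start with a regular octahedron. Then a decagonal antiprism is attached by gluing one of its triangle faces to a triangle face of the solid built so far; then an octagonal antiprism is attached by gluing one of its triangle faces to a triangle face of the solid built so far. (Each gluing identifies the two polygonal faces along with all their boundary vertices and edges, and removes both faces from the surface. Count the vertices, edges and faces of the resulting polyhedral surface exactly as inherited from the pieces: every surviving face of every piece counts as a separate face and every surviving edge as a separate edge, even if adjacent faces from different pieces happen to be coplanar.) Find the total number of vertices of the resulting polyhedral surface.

36

A regular octahedron: V=6, E=12, F=8.
Attach a decagonal antiprism (V=20, E=40, F=22) along a 3-gon: merge 3 vertices and 3 edges, delete both glued faces → V=23, E=49, F=28.
Attach an octagonal antiprism (V=16, E=32, F=18) along a 3-gon: merge 3 vertices and 3 edges, delete both glued faces → V=36, E=78, F=44.
Check: V − E + F = 36 − 78 + 44 = 2.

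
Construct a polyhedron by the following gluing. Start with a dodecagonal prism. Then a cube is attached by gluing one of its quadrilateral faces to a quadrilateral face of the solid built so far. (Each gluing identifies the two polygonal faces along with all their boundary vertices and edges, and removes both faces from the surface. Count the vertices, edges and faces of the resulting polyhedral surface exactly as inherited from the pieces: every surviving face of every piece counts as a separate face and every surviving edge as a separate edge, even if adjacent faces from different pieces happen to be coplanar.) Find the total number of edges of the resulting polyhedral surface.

A dodecagonal prism: V=24, E=36, F=14.
Attach a cube (V=8, E=12, F=6) along a 4-gon: merge 4 vertices and 4 edges, delete both glued faces → V=28, E=44, F=18.
Check: V − E + F = 28 − 44 + 18 = 2.

44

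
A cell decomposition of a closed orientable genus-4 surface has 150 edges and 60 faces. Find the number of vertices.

84

For a closed orientable surface of genus 4, χ = 2 − 2·4 = -6.
V = -6 + E − F = -6 + 150 − 60 = 84.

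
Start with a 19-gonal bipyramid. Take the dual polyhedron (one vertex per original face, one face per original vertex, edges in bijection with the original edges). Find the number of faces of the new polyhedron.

The base solid has V = 21, E = 57, F = 38.
The dual swaps V and F and preserves E: V′ = F = 38, E′ = E = 57, F′ = V = 21.

21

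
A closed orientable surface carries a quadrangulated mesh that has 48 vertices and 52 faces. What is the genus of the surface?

Every face is a square, so 2E = 4·52 = 208, giving E = 104.
χ = V − E + F = 48 − 104 + 52 = -4.
For a closed orientable surface χ = 2 − 2g, so g = (2 − (-4))/2 = 3.

3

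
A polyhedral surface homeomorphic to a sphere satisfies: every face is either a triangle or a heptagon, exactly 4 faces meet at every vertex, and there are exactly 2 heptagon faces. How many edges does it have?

Let x be the number of triangles; then F = 2 + x.
Edge–face incidences: 2E = 7·2 + 3·x = 14 + 3x.
Every vertex has degree 4, so 4V = 2E.
Euler: V − E + F = 2 ⇒ (2E)/4 − E + (2 + x) = 2.
Multiply by 8: 2·(2E) − 4·(2E) + 8·(2 + x) = 16, i.e. 16 + 8x − 2·(14 + 3x) = 16.
Collecting terms: 2x − 12 = 16, so 2x = 28, so x = 14.
Then 2E = 14 + 3·14 = 56, so E = 28, V = 2E/4 = 14, F = 2 + 14 = 16.

28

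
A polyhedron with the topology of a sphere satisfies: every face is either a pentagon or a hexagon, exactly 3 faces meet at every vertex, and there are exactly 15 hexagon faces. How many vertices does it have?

50

Let x be the number of pentagons; then F = 15 + x.
Edge–face incidences: 2E = 6·15 + 5·x = 90 + 5x.
Every vertex has degree 3, so 3V = 2E.
Euler: V − E + F = 2 ⇒ (2E)/3 − E + (15 + x) = 2.
Multiply by 6: 2·(2E) − 3·(2E) + 6·(15 + x) = 12, i.e. 90 + 6x − (90 + 5x) = 12.
Collecting terms: x = 12.
Then 2E = 90 + 5·12 = 150, so E = 75, V = 2E/3 = 50, F = 15 + 12 = 27.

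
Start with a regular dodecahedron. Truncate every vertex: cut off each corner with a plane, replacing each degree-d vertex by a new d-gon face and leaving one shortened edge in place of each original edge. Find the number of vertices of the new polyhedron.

The base solid has V = 20, E = 30, F = 12.
Truncation replaces each original edge-end by a new vertex, so V′ = 2E = 60.
Each original edge survives, and each old vertex of degree d contributes d new edges; summing degrees gives Σd = 2E, so E′ = E + 2E = 3E = 90.
Each original face survives and each original vertex becomes one new face: F′ = F + V = 32.

60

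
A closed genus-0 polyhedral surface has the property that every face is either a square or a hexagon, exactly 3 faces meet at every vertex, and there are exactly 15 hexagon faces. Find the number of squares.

6

Let x be the number of squares; then F = 15 + x.
Edge–face incidences: 2E = 6·15 + 4·x = 90 + 4x.
Every vertex has degree 3, so 3V = 2E.
Euler: V − E + F = 2 ⇒ (2E)/3 − E + (15 + x) = 2.
Multiply by 6: 2·(2E) − 3·(2E) + 6·(15 + x) = 12, i.e. 90 + 6x − (90 + 4x) = 12.
Collecting terms: 2x = 12, so x = 6.
Then 2E = 90 + 4·6 = 114, so E = 57, V = 2E/3 = 38, F = 15 + 6 = 21.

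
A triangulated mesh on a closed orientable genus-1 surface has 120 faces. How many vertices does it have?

60

χ = 2 − 2·1 = 0, and every face is a triangle so 3F = 2E.
E = 3·120/2 = 180. Then V = 0 + E − F = 0 + 180 − 120 = 60.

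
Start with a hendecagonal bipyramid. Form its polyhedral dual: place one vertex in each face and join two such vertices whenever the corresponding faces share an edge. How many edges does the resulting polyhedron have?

33

The base solid has V = 13, E = 33, F = 22.
The dual swaps V and F and preserves E: V′ = F = 22, E′ = E = 33, F′ = V = 13.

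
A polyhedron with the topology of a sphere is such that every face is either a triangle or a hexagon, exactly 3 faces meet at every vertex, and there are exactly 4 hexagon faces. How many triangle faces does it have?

Let x be the number of triangles; then F = 4 + x.
Edge–face incidences: 2E = 6·4 + 3·x = 24 + 3x.
Every vertex has degree 3, so 3V = 2E.
Euler: V − E + F = 2 ⇒ (2E)/3 − E + (4 + x) = 2.
Multiply by 6: 2·(2E) − 3·(2E) + 6·(4 + x) = 12, i.e. 24 + 6x − (24 + 3x) = 12.
Collecting terms: 3x = 12, so x = 4.
Then 2E = 24 + 3·4 = 36, so E = 18, V = 2E/3 = 12, F = 4 + 4 = 8.

4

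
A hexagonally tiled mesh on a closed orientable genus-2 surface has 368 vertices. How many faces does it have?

χ = 2 − 2·2 = -2, and every face is a hexagon so 6F = 2E.
V − E + F = -2 with E = 6F/2 gives 368 − (6/2 − 1)·F = -2, so F = 185 and E = 555.

185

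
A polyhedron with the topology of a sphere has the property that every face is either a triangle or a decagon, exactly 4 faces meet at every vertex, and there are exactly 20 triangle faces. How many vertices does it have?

20

Let x be the number of decagons; then F = 20 + x.
Edge–face incidences: 2E = 3·20 + 10·x = 60 + 10x.
Every vertex has degree 4, so 4V = 2E.
Euler: V − E + F = 2 ⇒ (2E)/4 − E + (20 + x) = 2.
Multiply by 8: 2·(2E) − 4·(2E) + 8·(20 + x) = 16, i.e. 160 + 8x − 2·(60 + 10x) = 16.
Collecting terms: −12x + 40 = 16, so −12x = −24, so x = 2.
Then 2E = 60 + 10·2 = 80, so E = 40, V = 2E/4 = 20, F = 20 + 2 = 22.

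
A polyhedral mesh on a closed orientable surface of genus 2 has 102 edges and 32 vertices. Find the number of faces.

68

For a closed orientable surface of genus 2, χ = 2 − 2·2 = -2.
F = -2 − V + E = -2 − 32 + 102 = 68.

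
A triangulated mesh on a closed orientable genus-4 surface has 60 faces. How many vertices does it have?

24

χ = 2 − 2·4 = -6, and every face is a triangle so 3F = 2E.
E = 3·60/2 = 90. Then V = -6 + E − F = -6 + 90 − 60 = 24.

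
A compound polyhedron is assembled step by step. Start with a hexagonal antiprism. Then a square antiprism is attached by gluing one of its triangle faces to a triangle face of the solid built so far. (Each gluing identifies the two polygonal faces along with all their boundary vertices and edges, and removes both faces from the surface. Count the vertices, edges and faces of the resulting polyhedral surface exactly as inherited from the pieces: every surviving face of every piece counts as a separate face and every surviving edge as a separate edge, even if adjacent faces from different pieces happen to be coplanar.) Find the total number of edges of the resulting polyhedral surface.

37

A hexagonal antiprism: V=12, E=24, F=14.
Attach a square antiprism (V=8, E=16, F=10) along a 3-gon: merge 3 vertices and 3 edges, delete both glued faces → V=17, E=37, F=22.
Check: V − E + F = 17 − 37 + 22 = 2.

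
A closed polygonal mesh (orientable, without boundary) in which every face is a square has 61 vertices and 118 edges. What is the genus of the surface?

Every face is a square and each edge borders two faces, so 4F = 2·118, giving F = 59.
χ = V − E + F = 61 − 118 + 59 = 2.
For a closed orientable surface χ = 2 − 2g, so g = (2 − (2))/2 = 0.

0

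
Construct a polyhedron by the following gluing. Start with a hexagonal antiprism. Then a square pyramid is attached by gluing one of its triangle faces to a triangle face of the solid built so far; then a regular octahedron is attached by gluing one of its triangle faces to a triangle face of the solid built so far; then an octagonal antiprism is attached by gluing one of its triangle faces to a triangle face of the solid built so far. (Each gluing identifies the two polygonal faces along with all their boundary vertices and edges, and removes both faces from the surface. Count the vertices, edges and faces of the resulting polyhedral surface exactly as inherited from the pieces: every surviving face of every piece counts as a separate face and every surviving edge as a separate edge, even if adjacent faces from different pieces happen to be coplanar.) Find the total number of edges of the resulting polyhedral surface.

A hexagonal antiprism: V=12, E=24, F=14.
Attach a square pyramid (V=5, E=8, F=5) along a 3-gon: merge 3 vertices and 3 edges, delete both glued faces → V=14, E=29, F=17.
Attach a regular octahedron (V=6, E=12, F=8) along a 3-gon: merge 3 vertices and 3 edges, delete both glued faces → V=17, E=38, F=23.
Attach an octagonal antiprism (V=16, E=32, F=18) along a 3-gon: merge 3 vertices and 3 edges, delete both glued faces → V=30, E=67, F=39.
Check: V − E + F = 30 − 67 + 39 = 2.

67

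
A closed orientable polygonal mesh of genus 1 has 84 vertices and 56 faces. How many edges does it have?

140

For a closed orientable surface of genus 1, χ = 2 − 2·1 = 0.
E = V + F − (0) = 84 + 56 − (0) = 140.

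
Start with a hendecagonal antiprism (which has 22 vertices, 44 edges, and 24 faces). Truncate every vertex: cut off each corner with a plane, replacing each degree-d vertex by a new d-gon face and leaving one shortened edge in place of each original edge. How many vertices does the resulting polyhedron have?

Truncation replaces each original edge-end by a new vertex, so V′ = 2E = 88.
Each original edge survives, and each old vertex of degree d contributes d new edges; summing degrees gives Σd = 2E, so E′ = E + 2E = 3E = 132.
Each original face survives and each original vertex becomes one new face: F′ = F + V = 46.

88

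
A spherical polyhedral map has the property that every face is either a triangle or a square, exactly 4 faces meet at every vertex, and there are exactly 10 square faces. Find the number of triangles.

8

Let x be the number of triangles; then F = 10 + x.
Edge–face incidences: 2E = 4·10 + 3·x = 40 + 3x.
Every vertex has degree 4, so 4V = 2E.
Euler: V − E + F = 2 ⇒ (2E)/4 − E + (10 + x) = 2.
Multiply by 8: 2·(2E) − 4·(2E) + 8·(10 + x) = 16, i.e. 80 + 8x − 2·(40 + 3x) = 16.
Collecting terms: 2x = 16, so x = 8.
Then 2E = 40 + 3·8 = 64, so E = 32, V = 2E/4 = 16, F = 10 + 8 = 18.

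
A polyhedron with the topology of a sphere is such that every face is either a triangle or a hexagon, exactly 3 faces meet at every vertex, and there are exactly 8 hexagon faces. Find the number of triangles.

4

Let x be the number of triangles; then F = 8 + x.
Edge–face incidences: 2E = 6·8 + 3·x = 48 + 3x.
Every vertex has degree 3, so 3V = 2E.
Euler: V − E + F = 2 ⇒ (2E)/3 − E + (8 + x) = 2.
Multiply by 6: 2·(2E) − 3·(2E) + 6·(8 + x) = 12, i.e. 48 + 6x − (48 + 3x) = 12.
Collecting terms: 3x = 12, so x = 4.
Then 2E = 48 + 3·4 = 60, so E = 30, V = 2E/3 = 20, F = 8 + 4 = 12.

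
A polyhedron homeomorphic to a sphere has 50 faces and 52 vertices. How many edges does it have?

Here V − E + F = 2.
E = V + F − (2) = 52 + 50 − (2) = 100.

100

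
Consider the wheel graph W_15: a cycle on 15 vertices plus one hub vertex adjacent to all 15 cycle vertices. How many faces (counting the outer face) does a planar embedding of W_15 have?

W_15 has V = 15 + 1 = 16 vertices and E = 2·15 = 30 edges.
By Euler's formula F = 2 − V + E = 2 − 16 + 30 = 16.

16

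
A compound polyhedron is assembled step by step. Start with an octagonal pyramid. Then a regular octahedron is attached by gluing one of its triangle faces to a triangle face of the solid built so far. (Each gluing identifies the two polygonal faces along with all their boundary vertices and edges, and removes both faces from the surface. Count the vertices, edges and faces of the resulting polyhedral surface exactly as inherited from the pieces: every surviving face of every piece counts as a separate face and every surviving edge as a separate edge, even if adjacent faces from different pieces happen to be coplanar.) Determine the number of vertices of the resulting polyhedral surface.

An octagonal pyramid: V=9, E=16, F=9.
Attach a regular octahedron (V=6, E=12, F=8) along a 3-gon: merge 3 vertices and 3 edges, delete both glued faces → V=12, E=25, F=15.
Check: V − E + F = 12 − 25 + 15 = 2.

12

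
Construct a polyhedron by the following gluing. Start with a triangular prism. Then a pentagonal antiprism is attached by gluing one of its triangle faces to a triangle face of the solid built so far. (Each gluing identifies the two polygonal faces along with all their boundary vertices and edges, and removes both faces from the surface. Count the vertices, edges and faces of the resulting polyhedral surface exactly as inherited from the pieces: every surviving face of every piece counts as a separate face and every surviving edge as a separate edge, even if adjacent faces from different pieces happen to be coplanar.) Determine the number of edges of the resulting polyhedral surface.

A triangular prism: V=6, E=9, F=5.
Attach a pentagonal antiprism (V=10, E=20, F=12) along a 3-gon: merge 3 vertices and 3 edges, delete both glued faces → V=13, E=26, F=15.
Check: V − E + F = 13 − 26 + 15 = 2.

26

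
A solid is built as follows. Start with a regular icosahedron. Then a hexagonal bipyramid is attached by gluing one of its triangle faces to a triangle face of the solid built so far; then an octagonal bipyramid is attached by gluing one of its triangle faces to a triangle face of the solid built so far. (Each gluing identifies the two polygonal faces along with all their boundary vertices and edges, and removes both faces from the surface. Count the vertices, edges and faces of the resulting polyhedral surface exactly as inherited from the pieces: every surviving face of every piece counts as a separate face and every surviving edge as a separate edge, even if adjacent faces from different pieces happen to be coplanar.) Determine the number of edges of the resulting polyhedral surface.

A regular icosahedron: V=12, E=30, F=20.
Attach a hexagonal bipyramid (V=8, E=18, F=12) along a 3-gon: merge 3 vertices and 3 edges, delete both glued faces → V=17, E=45, F=30.
Attach an octagonal bipyramid (V=10, E=24, F=16) along a 3-gon: merge 3 vertices and 3 edges, delete both glued faces → V=24, E=66, F=44.
Check: V − E + F = 24 − 66 + 44 = 2.

66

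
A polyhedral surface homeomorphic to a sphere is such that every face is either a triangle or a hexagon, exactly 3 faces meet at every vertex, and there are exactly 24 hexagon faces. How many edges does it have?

78

Let x be the number of triangles; then F = 24 + x.
Edge–face incidences: 2E = 6·24 + 3·x = 144 + 3x.
Every vertex has degree 3, so 3V = 2E.
Euler: V − E + F = 2 ⇒ (2E)/3 − E + (24 + x) = 2.
Multiply by 6: 2·(2E) − 3·(2E) + 6·(24 + x) = 12, i.e. 144 + 6x − (144 + 3x) = 12.
Collecting terms: 3x = 12, so x = 4.
Then 2E = 144 + 3·4 = 156, so E = 78, V = 2E/3 = 52, F = 24 + 4 = 28.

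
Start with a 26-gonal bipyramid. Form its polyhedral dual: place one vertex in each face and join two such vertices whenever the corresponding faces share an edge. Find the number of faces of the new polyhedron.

28

The base solid has V = 28, E = 78, F = 52.
The dual swaps V and F and preserves E: V′ = F = 52, E′ = E = 78, F′ = V = 28.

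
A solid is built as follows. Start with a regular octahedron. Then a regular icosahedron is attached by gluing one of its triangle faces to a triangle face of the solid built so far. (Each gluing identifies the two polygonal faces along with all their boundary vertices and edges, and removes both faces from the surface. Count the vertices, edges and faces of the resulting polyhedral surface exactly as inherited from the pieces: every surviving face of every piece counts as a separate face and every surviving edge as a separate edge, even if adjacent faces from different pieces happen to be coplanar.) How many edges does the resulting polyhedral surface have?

39

A regular octahedron: V=6, E=12, F=8.
Attach a regular icosahedron (V=12, E=30, F=20) along a 3-gon: merge 3 vertices and 3 edges, delete both glued faces → V=15, E=39, F=26.
Check: V − E + F = 15 − 39 + 26 = 2.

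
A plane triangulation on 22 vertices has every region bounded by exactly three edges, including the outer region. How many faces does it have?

In a plane triangulation 3F = 2E and V − E + F = 2, so F = 2V − 4 = 2·22 − 4 = 40.

40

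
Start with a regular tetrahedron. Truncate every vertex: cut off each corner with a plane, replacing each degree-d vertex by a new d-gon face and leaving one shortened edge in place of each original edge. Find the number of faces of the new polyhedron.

8

The base solid has V = 4, E = 6, F = 4.
Truncation replaces each original edge-end by a new vertex, so V′ = 2E = 12.
Each original edge survives, and each old vertex of degree d contributes d new edges; summing degrees gives Σd = 2E, so E′ = E + 2E = 3E = 18.
Each original face survives and each original vertex becomes one new face: F′ = F + V = 8.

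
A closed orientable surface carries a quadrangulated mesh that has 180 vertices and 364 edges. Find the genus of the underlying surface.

Every face is a square and each edge borders two faces, so 4F = 2·364, giving F = 182.
χ = V − E + F = 180 − 364 + 182 = -2.
For a closed orientable surface χ = 2 − 2g, so g = (2 − (-2))/2 = 2.

2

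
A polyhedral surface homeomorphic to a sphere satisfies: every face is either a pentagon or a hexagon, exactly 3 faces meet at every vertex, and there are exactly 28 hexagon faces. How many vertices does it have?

Let x be the number of pentagons; then F = 28 + x.
Edge–face incidences: 2E = 6·28 + 5·x = 168 + 5x.
Every vertex has degree 3, so 3V = 2E.
Euler: V − E + F = 2 ⇒ (2E)/3 − E + (28 + x) = 2.
Multiply by 6: 2·(2E) − 3·(2E) + 6·(28 + x) = 12, i.e. 168 + 6x − (168 + 5x) = 12.
Collecting terms: x = 12.
Then 2E = 168 + 5·12 = 228, so E = 114, V = 2E/3 = 76, F = 28 + 12 = 40.

76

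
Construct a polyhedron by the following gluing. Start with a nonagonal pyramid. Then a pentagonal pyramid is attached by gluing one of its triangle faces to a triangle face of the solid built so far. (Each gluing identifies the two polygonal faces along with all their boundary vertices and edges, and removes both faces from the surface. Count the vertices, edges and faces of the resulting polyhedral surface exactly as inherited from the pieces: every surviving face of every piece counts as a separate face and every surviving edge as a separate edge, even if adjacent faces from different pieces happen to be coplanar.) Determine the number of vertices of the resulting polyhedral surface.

A nonagonal pyramid: V=10, E=18, F=10.
Attach a pentagonal pyramid (V=6, E=10, F=6) along a 3-gon: merge 3 vertices and 3 edges, delete both glued faces → V=13, E=25, F=14.
Check: V − E + F = 13 − 25 + 14 = 2.

13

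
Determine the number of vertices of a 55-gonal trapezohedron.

112

The n-trapezohedron (dual of the n-antiprism) has V = 2·55 + 2 = 112, E = 4·55 = 220, F = 2·55 = 110.
Check: V − E + F = 112 − 220 + 110 = 2.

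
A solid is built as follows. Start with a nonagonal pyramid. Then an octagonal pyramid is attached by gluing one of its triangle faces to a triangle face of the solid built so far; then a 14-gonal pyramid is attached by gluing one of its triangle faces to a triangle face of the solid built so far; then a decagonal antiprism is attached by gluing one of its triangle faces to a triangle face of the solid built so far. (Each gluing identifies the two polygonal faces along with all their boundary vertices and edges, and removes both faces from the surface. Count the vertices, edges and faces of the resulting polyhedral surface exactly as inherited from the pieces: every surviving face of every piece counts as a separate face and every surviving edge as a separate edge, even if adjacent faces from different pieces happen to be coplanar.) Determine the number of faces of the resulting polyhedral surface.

A nonagonal pyramid: V=10, E=18, F=10.
Attach an octagonal pyramid (V=9, E=16, F=9) along a 3-gon: merge 3 vertices and 3 edges, delete both glued faces → V=16, E=31, F=17.
Attach a 14-gonal pyramid (V=15, E=28, F=15) along a 3-gon: merge 3 vertices and 3 edges, delete both glued faces → V=28, E=56, F=30.
Attach a decagonal antiprism (V=20, E=40, F=22) along a 3-gon: merge 3 vertices and 3 edges, delete both glued faces → V=45, E=93, F=50.
Check: V − E + F = 45 − 93 + 50 = 2.

50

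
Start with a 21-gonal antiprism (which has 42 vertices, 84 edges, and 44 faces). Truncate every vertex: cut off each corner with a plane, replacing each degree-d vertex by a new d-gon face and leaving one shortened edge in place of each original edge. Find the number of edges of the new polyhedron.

252

Truncation replaces each original edge-end by a new vertex, so V′ = 2E = 168.
Each original edge survives, and each old vertex of degree d contributes d new edges; summing degrees gives Σd = 2E, so E′ = E + 2E = 3E = 252.
Each original face survives and each original vertex becomes one new face: F′ = F + V = 86.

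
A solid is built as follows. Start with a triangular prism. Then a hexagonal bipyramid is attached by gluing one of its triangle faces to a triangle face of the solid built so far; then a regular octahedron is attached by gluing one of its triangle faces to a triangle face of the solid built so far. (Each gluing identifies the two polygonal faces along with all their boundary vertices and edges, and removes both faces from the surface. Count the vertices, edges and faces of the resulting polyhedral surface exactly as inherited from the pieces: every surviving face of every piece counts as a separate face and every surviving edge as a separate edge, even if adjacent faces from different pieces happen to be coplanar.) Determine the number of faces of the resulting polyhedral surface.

21

A triangular prism: V=6, E=9, F=5.
Attach a hexagonal bipyramid (V=8, E=18, F=12) along a 3-gon: merge 3 vertices and 3 edges, delete both glued faces → V=11, E=24, F=15.
Attach a regular octahedron (V=6, E=12, F=8) along a 3-gon: merge 3 vertices and 3 edges, delete both glued faces → V=14, E=33, F=21.
Check: V − E + F = 14 − 33 + 21 = 2.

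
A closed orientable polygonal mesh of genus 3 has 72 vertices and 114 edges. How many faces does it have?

38

For a closed orientable surface of genus 3, χ = 2 − 2·3 = -4.
F = -4 − V + E = -4 − 72 + 114 = 38.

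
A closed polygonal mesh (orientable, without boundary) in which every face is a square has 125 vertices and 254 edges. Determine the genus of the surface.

Every face is a square and each edge borders two faces, so 4F = 2·254, giving F = 127.
χ = V − E + F = 125 − 254 + 127 = -2.
For a closed orientable surface χ = 2 − 2g, so g = (2 − (-2))/2 = 2.

2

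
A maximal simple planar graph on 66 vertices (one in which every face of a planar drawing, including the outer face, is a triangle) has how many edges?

192

In a plane triangulation 3F = 2E and V − E + F = 2, so E = 3V − 6 = 3·66 − 6 = 192.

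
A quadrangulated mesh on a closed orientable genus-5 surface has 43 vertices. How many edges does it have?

102

χ = 2 − 2·5 = -8, and every face is a square so 4F = 2E.
V − E + F = -8 with E = 4F/2 gives 43 − (4/2 − 1)·F = -8, so F = 51 and E = 102.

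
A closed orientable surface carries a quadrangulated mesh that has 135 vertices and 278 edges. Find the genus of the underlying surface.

3

Every face is a square and each edge borders two faces, so 4F = 2·278, giving F = 139.
χ = V − E + F = 135 − 278 + 139 = -4.
For a closed orientable surface χ = 2 − 2g, so g = (2 − (-4))/2 = 3.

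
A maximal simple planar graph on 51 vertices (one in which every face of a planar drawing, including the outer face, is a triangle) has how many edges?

In a plane triangulation 3F = 2E and V − E + F = 2, so E = 3V − 6 = 3·51 − 6 = 147.

147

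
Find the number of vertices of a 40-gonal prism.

80

A prism on an n-gon has two n-gon bases and n rectangular sides: V = 2·40 = 80, E = 3·40 = 120, F = 40 + 2 = 42.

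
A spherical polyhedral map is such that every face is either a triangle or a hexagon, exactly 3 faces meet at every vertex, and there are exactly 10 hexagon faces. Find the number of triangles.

Let x be the number of triangles; then F = 10 + x.
Edge–face incidences: 2E = 6·10 + 3·x = 60 + 3x.
Every vertex has degree 3, so 3V = 2E.
Euler: V − E + F = 2 ⇒ (2E)/3 − E + (10 + x) = 2.
Multiply by 6: 2·(2E) − 3·(2E) + 6·(10 + x) = 12, i.e. 60 + 6x − (60 + 3x) = 12.
Collecting terms: 3x = 12, so x = 4.
Then 2E = 60 + 3·4 = 72, so E = 36, V = 2E/3 = 24, F = 10 + 4 = 14.

4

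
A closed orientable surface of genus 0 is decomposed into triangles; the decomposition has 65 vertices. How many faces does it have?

126

χ = 2 − 2·0 = 2, and every face is a triangle so 3F = 2E.
V − E + F = 2 with E = 3F/2 gives 65 − (3/2 − 1)·F = 2, so F = 126 and E = 189.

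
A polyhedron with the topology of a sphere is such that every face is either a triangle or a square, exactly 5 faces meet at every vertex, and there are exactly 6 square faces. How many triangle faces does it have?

32

Let x be the number of triangles; then F = 6 + x.
Edge–face incidences: 2E = 4·6 + 3·x = 24 + 3x.
Every vertex has degree 5, so 5V = 2E.
Euler: V − E + F = 2 ⇒ (2E)/5 − E + (6 + x) = 2.
Multiply by 10: 2·(2E) − 5·(2E) + 10·(6 + x) = 20, i.e. 60 + 10x − 3·(24 + 3x) = 20.
Collecting terms: x − 12 = 20, so x = 32.
Then 2E = 24 + 3·32 = 120, so E = 60, V = 2E/5 = 24, F = 6 + 32 = 38.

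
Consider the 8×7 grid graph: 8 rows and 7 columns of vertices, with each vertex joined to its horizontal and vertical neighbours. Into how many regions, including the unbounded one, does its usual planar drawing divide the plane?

The grid has V = 8·7 = 56 vertices and E = 8·6 + 7·7 = 97 edges.
F = 2 − V + E = 2 − 56 + 97 = 43.

43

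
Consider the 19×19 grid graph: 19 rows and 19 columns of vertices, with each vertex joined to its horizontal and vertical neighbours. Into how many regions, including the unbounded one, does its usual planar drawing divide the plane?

The grid has V = 19·19 = 361 vertices and E = 19·18 + 19·18 = 684 edges.
F = 2 − V + E = 2 − 361 + 684 = 325.

325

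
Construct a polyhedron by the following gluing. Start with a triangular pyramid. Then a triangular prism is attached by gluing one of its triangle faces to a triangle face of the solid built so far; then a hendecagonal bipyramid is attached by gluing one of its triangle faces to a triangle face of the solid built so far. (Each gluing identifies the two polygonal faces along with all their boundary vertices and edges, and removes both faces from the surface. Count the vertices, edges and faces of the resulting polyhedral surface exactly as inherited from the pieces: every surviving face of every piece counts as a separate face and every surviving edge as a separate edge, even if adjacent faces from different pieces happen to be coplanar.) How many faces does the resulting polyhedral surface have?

27

A triangular pyramid: V=4, E=6, F=4.
Attach a triangular prism (V=6, E=9, F=5) along a 3-gon: merge 3 vertices and 3 edges, delete both glued faces → V=7, E=12, F=7.
Attach a hendecagonal bipyramid (V=13, E=33, F=22) along a 3-gon: merge 3 vertices and 3 edges, delete both glued faces → V=17, E=42, F=27.
Check: V − E + F = 17 − 42 + 27 = 2.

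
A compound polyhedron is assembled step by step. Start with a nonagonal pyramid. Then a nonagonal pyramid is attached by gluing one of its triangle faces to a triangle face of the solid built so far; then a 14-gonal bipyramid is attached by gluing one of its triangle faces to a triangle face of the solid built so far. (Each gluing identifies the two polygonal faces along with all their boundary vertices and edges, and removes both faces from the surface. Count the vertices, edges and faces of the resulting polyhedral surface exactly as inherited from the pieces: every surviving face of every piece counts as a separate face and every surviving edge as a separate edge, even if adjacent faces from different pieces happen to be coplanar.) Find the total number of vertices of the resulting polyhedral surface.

A nonagonal pyramid: V=10, E=18, F=10.
Attach a nonagonal pyramid (V=10, E=18, F=10) along a 3-gon: merge 3 vertices and 3 edges, delete both glued faces → V=17, E=33, F=18.
Attach a 14-gonal bipyramid (V=16, E=42, F=28) along a 3-gon: merge 3 vertices and 3 edges, delete both glued faces → V=30, E=72, F=44.
Check: V − E + F = 30 − 72 + 44 = 2.

30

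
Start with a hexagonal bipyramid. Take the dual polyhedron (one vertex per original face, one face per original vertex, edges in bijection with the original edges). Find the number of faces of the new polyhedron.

The base solid has V = 8, E = 18, F = 12.
The dual swaps V and F and preserves E: V′ = F = 12, E′ = E = 18, F′ = V = 8.

8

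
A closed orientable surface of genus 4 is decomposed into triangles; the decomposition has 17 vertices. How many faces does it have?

χ = 2 − 2·4 = -6, and every face is a triangle so 3F = 2E.
V − E + F = -6 with E = 3F/2 gives 17 − (3/2 − 1)·F = -6, so F = 46 and E = 69.

46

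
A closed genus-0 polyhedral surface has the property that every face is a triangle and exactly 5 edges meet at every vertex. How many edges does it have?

30

Each face has 3 edges and each edge borders two faces, so 2E = 3F.
Each vertex has degree 5, so 5V = 2E and hence V = 3F/5.
Euler: V − E + F = 2 ⇒ (3F/5) − (3F/2) + F = 2.
Multiply by 10: (6 − 15 + 10)F = 20, i.e. 1F = 20.
So F = 20, E = 3·20/2 = 30, V = 3·20/5 = 12.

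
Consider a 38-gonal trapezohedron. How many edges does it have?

152

The n-trapezohedron (dual of the n-antiprism) has V = 2·38 + 2 = 78, E = 4·38 = 152, F = 2·38 = 76.
Check: V − E + F = 78 − 152 + 76 = 2.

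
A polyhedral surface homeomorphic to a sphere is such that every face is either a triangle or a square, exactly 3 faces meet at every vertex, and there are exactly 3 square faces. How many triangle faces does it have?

2

Let x be the number of triangles; then F = 3 + x.
Edge–face incidences: 2E = 4·3 + 3·x = 12 + 3x.
Every vertex has degree 3, so 3V = 2E.
Euler: V − E + F = 2 ⇒ (2E)/3 − E + (3 + x) = 2.
Multiply by 6: 2·(2E) − 3·(2E) + 6·(3 + x) = 12, i.e. 18 + 6x − (12 + 3x) = 12.
Collecting terms: 3x + 6 = 12, so 3x = 6, so x = 2.
Then 2E = 12 + 3·2 = 18, so E = 9, V = 2E/3 = 6, F = 3 + 2 = 5.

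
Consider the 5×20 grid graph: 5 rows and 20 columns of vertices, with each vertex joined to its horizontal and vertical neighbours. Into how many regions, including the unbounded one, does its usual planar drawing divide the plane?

77

The grid has V = 5·20 = 100 vertices and E = 5·19 + 20·4 = 175 edges.
F = 2 − V + E = 2 − 100 + 175 = 77.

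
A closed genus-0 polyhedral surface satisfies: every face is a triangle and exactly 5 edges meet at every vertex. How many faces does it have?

20

Each face has 3 edges and each edge borders two faces, so 2E = 3F.
Each vertex has degree 5, so 5V = 2E and hence V = 3F/5.
Euler: V − E + F = 2 ⇒ (3F/5) − (3F/2) + F = 2.
Multiply by 10: (6 − 15 + 10)F = 20, i.e. 1F = 20.
So F = 20, E = 3·20/2 = 30, V = 3·20/5 = 12.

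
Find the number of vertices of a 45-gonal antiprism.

An antiprism on an n-gon has two n-gon caps and 2n triangles: V = 2·45 = 90, E = 4·45 = 180, F = 2·45 + 2 = 92.

90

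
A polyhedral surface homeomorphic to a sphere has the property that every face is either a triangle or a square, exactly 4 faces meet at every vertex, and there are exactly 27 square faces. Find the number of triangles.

Let x be the number of triangles; then F = 27 + x.
Edge–face incidences: 2E = 4·27 + 3·x = 108 + 3x.
Every vertex has degree 4, so 4V = 2E.
Euler: V − E + F = 2 ⇒ (2E)/4 − E + (27 + x) = 2.
Multiply by 8: 2·(2E) − 4·(2E) + 8·(27 + x) = 16, i.e. 216 + 8x − 2·(108 + 3x) = 16.
Collecting terms: 2x = 16, so x = 8.
Then 2E = 108 + 3·8 = 132, so E = 66, V = 2E/4 = 33, F = 27 + 8 = 35.

8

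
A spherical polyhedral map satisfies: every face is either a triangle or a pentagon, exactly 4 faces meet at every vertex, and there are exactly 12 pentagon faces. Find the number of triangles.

20

Let x be the number of triangles; then F = 12 + x.
Edge–face incidences: 2E = 5·12 + 3·x = 60 + 3x.
Every vertex has degree 4, so 4V = 2E.
Euler: V − E + F = 2 ⇒ (2E)/4 − E + (12 + x) = 2.
Multiply by 8: 2·(2E) − 4·(2E) + 8·(12 + x) = 16, i.e. 96 + 8x − 2·(60 + 3x) = 16.
Collecting terms: 2x − 24 = 16, so 2x = 40, so x = 20.
Then 2E = 60 + 3·20 = 120, so E = 60, V = 2E/4 = 30, F = 12 + 20 = 32.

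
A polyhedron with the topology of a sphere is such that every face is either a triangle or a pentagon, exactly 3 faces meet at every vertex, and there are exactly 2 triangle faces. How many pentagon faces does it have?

6

Let x be the number of pentagons; then F = 2 + x.
Edge–face incidences: 2E = 3·2 + 5·x = 6 + 5x.
Every vertex has degree 3, so 3V = 2E.
Euler: V − E + F = 2 ⇒ (2E)/3 − E + (2 + x) = 2.
Multiply by 6: 2·(2E) − 3·(2E) + 6·(2 + x) = 12, i.e. 12 + 6x − (6 + 5x) = 12.
Collecting terms: x + 6 = 12, so x = 6.
Then 2E = 6 + 5·6 = 36, so E = 18, V = 2E/3 = 12, F = 2 + 6 = 8.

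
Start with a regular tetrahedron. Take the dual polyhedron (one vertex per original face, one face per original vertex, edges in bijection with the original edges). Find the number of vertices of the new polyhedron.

4

The base solid has V = 4, E = 6, F = 4.
The dual swaps V and F and preserves E: V′ = F = 4, E′ = E = 6, F′ = V = 4.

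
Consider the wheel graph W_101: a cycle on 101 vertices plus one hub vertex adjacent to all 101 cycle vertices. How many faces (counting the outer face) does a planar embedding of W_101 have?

W_101 has V = 101 + 1 = 102 vertices and E = 2·101 = 202 edges.
By Euler's formula F = 2 − V + E = 2 − 102 + 202 = 102.

102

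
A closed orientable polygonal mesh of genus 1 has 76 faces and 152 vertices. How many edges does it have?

For a closed orientable surface of genus 1, χ = 2 − 2·1 = 0.
E = V + F − (0) = 152 + 76 − (0) = 228.

228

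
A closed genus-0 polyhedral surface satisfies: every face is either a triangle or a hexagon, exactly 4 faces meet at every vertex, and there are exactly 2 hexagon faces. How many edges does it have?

24

Let x be the number of triangles; then F = 2 + x.
Edge–face incidences: 2E = 6·2 + 3·x = 12 + 3x.
Every vertex has degree 4, so 4V = 2E.
Euler: V − E + F = 2 ⇒ (2E)/4 − E + (2 + x) = 2.
Multiply by 8: 2·(2E) − 4·(2E) + 8·(2 + x) = 16, i.e. 16 + 8x − 2·(12 + 3x) = 16.
Collecting terms: 2x − 8 = 16, so 2x = 24, so x = 12.
Then 2E = 12 + 3·12 = 48, so E = 24, V = 2E/4 = 12, F = 2 + 12 = 14.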